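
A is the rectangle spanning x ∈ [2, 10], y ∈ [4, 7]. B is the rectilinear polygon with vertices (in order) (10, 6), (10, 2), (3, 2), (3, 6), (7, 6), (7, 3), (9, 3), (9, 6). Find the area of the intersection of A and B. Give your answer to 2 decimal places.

10.00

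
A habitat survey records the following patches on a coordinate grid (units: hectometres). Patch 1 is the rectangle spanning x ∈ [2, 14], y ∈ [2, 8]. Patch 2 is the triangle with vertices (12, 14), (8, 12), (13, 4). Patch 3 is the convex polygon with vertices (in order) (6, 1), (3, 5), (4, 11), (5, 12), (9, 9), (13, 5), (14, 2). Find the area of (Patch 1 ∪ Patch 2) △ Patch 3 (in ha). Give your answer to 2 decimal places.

55.05

|Patch 1 ∪ Patch 2| = 88.8.
|(Patch 1 ∪ Patch 2) ∩ Patch 3| = 52.875.
|(Patch 1 ∪ Patch 2) △ Patch 3| = 88.8 + 72 − 105.75 = 55.05.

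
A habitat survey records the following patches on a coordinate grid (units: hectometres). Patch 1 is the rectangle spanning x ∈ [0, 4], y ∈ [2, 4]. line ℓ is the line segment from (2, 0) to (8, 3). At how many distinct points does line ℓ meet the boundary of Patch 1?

0

The segment lies entirely outside Patch 1 and never meets its boundary.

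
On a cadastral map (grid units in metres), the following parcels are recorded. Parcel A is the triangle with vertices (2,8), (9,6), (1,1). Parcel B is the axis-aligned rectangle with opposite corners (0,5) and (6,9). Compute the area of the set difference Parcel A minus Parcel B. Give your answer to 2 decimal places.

|Parcel A| = 25.5, |Parcel A∩Parcel B| = 10.3571.
|Parcel A ∖ Parcel B| = |Parcel A| − |Parcel A∩Parcel B| = 25.5 − 10.3571 = 15.14.

15.14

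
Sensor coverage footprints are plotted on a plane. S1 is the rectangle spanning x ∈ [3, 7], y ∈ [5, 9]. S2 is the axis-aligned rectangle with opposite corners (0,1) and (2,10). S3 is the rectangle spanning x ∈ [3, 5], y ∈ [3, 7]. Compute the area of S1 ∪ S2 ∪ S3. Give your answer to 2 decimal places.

By inclusion–exclusion:
Individual areas: |S1| = 16, |S2| = 18, |S3| = 8.
|S1∩S2| = 0 (no overlap).
|S1∩S3|: x∈[3,5], y∈[5,7] → 2·2 = 4.
|S2∩S3| = 0 (no overlap).
|S1∩S2∩S3| = 0.
|S1 ∪ S2 ∪ S3| = 42 − 4 + 0 = 38.00.

38.00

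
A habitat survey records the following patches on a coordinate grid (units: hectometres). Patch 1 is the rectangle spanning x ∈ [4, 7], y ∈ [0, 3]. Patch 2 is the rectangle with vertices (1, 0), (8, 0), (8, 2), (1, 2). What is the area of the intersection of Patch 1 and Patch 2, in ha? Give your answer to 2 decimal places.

|Patch 1∩Patch 2|: x∈[4,7], y∈[0,2] → 3·2 = 6.

6.00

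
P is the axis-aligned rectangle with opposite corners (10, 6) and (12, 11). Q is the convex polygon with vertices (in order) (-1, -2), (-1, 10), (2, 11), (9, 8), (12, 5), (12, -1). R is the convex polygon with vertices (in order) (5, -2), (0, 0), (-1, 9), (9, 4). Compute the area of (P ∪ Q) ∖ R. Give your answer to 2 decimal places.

85.30

|P ∪ Q| = 146.5.
|(P ∪ Q) ∩ R| = 61.2018.
|(P ∪ Q) ∖ R| = 146.5 − 61.2018 = 85.30.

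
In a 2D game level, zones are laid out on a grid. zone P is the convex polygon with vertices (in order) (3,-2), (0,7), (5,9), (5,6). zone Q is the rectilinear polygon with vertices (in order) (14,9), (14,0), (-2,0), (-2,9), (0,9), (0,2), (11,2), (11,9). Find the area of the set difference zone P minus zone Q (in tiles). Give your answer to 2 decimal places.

25.00

|zone P| = 28.5, |zone P∩zone Q| = 3.5.
|zone P ∖ zone Q| = |zone P| − |zone P∩zone Q| = 28.5 − 3.5 = 25.00.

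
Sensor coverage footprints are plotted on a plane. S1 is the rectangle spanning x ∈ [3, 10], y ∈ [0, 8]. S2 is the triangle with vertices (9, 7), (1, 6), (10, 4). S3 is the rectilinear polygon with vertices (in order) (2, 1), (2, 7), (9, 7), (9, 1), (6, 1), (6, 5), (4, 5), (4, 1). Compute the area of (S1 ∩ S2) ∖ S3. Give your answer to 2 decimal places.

1.42

|S1 ∩ S2| = 11.8056.
|(S1 ∩ S2) ∩ S3| = 10.3889.
|(S1 ∩ S2) ∖ S3| = 11.8056 − 10.3889 = 1.42.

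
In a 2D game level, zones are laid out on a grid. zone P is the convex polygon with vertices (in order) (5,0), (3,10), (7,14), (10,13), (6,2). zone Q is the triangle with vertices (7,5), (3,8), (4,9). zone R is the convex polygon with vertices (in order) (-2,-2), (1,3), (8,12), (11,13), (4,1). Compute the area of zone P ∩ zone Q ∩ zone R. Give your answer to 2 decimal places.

1.74

The intersection is the polygon with vertices (6.625,5.5), (6.536,5.348), (4.193,7.105), (4.818,7.909).
By the shoelace formula its area is 1.74.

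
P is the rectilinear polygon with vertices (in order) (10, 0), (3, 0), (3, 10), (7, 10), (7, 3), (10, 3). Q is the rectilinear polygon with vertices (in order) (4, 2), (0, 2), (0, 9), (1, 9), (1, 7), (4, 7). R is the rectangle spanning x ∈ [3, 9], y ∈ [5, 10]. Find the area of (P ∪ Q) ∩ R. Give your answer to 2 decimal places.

The region (P ∪ Q) ∩ R is the polygon with vertices (3,10), (7,10), (7,5), (3,5), (3,7).
By the shoelace formula its area is 20.00.

20.00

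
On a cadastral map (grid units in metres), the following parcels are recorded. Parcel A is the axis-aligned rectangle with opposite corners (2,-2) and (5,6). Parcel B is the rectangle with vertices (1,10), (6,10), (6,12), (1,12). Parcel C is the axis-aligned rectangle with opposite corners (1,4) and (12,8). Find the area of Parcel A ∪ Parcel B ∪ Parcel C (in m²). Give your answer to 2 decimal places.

72.00

By inclusion–exclusion:
Individual areas: |Parcel A| = 24, |Parcel B| = 10, |Parcel C| = 44.
|Parcel A∩Parcel B| = 0 (no overlap).
|Parcel A∩Parcel C|: x∈[2,5], y∈[4,6] → 3·2 = 6.
|Parcel B∩Parcel C| = 0 (no overlap).
|Parcel A∩Parcel B∩Parcel C| = 0.
|Parcel A ∪ Parcel B ∪ Parcel C| = 78 − 6 + 0 = 72.00.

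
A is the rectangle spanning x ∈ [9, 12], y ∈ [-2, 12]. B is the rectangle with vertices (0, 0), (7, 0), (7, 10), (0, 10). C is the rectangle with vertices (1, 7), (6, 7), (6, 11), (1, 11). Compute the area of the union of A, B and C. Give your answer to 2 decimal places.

By inclusion–exclusion:
Individual areas: |A| = 42, |B| = 70, |C| = 20.
|A∩B| = 0 (no overlap).
|A∩C| = 0 (no overlap).
|B∩C|: x∈[1,6], y∈[7,10] → 5·3 = 15.
|A∩B∩C| = 0.
|A ∪ B ∪ C| = 132 − 15 + 0 = 117.00.

117.00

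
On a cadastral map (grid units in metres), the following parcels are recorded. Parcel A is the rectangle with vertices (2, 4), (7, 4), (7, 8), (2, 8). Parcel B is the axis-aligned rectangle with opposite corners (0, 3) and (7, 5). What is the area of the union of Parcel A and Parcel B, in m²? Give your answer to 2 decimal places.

29.00

By inclusion–exclusion:
Individual areas: |Parcel A| = 20, |Parcel B| = 14.
|Parcel A∩Parcel B|: x∈[2,7], y∈[4,5] → 5·1 = 5.
|Parcel A ∪ Parcel B| = 34 − 5 = 29.00.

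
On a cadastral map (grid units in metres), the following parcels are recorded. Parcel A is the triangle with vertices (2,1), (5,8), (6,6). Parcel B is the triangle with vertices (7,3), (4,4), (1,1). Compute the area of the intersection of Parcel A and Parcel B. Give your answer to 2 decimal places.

The intersection is the polygon with vertices (2.75,2.75), (4,4), (4.316,3.895), (2.364,1.454), (2.167,1.389).
By the shoelace formula its area is 1.17.

1.17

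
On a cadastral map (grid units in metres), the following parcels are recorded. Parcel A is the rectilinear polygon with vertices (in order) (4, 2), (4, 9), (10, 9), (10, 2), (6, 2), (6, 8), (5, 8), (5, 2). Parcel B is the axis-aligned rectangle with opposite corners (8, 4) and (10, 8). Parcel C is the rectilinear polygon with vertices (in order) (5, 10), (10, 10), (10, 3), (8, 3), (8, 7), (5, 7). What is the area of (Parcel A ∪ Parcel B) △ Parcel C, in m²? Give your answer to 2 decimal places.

25.00

|Parcel A ∪ Parcel B| = 36.
|(Parcel A ∪ Parcel B) ∩ Parcel C| = 17.
|(Parcel A ∪ Parcel B) △ Parcel C| = 36 + 23 − 34 = 25.00.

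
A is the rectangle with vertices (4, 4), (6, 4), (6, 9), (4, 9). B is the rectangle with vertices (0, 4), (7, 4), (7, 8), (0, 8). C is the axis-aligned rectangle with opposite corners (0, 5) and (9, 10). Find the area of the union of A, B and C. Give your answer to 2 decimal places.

By inclusion–exclusion:
Individual areas: |A| = 10, |B| = 28, |C| = 45.
|A∩B|: x∈[4,6], y∈[4,8] → 2·4 = 8.
|A∩C|: x∈[4,6], y∈[5,9] → 2·4 = 8.
|B∩C|: x∈[0,7], y∈[5,8] → 7·3 = 21.
|A∩B∩C| = 6.
|A ∪ B ∪ C| = 83 − 37 + 6 = 52.00.

52.00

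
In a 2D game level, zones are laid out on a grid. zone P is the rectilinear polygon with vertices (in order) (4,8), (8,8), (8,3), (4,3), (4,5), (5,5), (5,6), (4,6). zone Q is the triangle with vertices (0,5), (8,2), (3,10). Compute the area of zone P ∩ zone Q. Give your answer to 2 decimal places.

7.73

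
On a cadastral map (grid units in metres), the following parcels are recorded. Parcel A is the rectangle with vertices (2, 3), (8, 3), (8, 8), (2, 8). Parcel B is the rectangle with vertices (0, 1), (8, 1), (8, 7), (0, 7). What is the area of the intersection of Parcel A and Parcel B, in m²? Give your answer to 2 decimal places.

24.00

|Parcel A∩Parcel B|: x∈[2,8], y∈[3,7] → 6·4 = 24.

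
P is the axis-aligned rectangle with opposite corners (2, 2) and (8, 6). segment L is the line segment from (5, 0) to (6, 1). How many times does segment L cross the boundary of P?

0

The segment lies entirely outside P and never meets its boundary.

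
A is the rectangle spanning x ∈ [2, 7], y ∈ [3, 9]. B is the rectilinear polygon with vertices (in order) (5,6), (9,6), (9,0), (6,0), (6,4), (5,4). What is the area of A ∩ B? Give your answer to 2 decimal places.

5.00

The intersection is the polygon with vertices (7,3), (6,3), (6,4), (5,4), (5,6), (7,6).
By the shoelace formula its area is 5.00.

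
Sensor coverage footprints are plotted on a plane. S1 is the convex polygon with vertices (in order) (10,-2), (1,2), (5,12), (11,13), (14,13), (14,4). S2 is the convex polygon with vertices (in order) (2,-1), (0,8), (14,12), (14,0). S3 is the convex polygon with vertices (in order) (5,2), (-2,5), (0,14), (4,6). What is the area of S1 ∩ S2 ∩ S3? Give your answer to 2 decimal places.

The intersection is the polygon with vertices (3.222,7.556), (4,6), (5,2), (1.585,3.463).
By the shoelace formula its area is 8.96.

8.96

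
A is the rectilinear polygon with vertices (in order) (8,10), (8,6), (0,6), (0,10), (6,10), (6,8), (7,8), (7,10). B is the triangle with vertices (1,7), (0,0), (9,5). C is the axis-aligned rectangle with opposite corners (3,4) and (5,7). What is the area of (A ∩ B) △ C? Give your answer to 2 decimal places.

|A ∩ B| = 2.0714.
|(A ∩ B) ∩ C| = 0.5.
|(A ∩ B) △ C| = 2.0714 + 6 − 1 = 7.07.

7.07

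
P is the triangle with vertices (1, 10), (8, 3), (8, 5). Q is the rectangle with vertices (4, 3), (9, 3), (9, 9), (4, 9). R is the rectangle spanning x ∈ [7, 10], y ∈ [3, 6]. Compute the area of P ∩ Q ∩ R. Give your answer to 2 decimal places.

The intersection is the polygon with vertices (8,5), (8,3), (7,4), (7,5.714).
By the shoelace formula its area is 1.86.

1.86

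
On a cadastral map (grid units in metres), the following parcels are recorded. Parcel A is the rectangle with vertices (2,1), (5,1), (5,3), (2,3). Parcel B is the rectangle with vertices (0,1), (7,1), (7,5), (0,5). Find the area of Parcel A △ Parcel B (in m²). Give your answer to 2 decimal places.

22.00

|Parcel A∩Parcel B|: x∈[2,5], y∈[1,3] → 3·2 = 6.
|Parcel A △ Parcel B| = |Parcel A| + |Parcel B| − 2·|Parcel A∩Parcel B| = 6 + 28 − 12 = 22.00.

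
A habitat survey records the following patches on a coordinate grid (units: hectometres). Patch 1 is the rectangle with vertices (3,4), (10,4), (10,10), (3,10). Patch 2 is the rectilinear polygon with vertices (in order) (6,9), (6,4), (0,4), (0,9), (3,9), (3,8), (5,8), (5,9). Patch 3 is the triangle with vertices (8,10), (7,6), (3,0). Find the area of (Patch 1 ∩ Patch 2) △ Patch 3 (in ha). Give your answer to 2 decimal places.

16.17

|Patch 1 ∩ Patch 2| = 13.
|(Patch 1 ∩ Patch 2) ∩ Patch 3| = 0.9167.
|(Patch 1 ∩ Patch 2) △ Patch 3| = 13 + 5 − 1.8333 = 16.17.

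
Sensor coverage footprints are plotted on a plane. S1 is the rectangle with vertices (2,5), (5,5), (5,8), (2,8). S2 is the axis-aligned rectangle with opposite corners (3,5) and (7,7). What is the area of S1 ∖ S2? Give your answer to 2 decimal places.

5.00

|S1∩S2|: x∈[3,5], y∈[5,7] → 2·2 = 4.
|S1| = 9.
|S1 ∖ S2| = |S1| − |S1∩S2| = 9 − 4 = 5.00.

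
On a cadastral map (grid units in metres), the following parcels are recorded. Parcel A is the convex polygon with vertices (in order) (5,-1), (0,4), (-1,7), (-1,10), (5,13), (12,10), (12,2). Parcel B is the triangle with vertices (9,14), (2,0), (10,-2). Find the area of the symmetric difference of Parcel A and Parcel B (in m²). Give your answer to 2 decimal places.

91.46

|Parcel A| = 133, |Parcel B| = 63, |Parcel A∩Parcel B| = 52.2691.
|Parcel A △ Parcel B| = |Parcel A| + |Parcel B| − 2·|Parcel A∩Parcel B| = 133 + 63 − 104.5381 = 91.46.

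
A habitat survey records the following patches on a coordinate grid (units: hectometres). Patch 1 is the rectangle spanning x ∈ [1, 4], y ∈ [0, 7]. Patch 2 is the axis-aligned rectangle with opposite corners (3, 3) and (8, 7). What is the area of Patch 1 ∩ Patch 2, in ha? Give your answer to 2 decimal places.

|Patch 1∩Patch 2|: x∈[3,4], y∈[3,7] → 1·4 = 4.

4.00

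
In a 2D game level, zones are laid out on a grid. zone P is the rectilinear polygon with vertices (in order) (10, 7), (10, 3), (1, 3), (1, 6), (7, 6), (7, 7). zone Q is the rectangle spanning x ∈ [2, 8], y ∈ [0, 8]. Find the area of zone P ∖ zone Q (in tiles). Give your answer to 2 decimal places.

|zone P| = 30, |zone P∩zone Q| = 19.
|zone P ∖ zone Q| = |zone P| − |zone P∩zone Q| = 30 − 19 = 11.00.

11.00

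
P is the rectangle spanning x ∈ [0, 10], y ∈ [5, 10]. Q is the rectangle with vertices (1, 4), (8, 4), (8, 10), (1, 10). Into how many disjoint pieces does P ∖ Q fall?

P ∖ Q splits into 2 disjoint pieces (area 10, area 5).

2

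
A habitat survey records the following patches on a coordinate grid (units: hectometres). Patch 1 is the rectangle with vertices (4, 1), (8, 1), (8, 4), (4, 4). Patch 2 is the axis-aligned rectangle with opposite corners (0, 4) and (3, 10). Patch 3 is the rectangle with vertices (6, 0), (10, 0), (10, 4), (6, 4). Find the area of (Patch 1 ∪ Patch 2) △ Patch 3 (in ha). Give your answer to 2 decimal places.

|Patch 1 ∪ Patch 2| = 30.
|(Patch 1 ∪ Patch 2) ∩ Patch 3| = 6.
|(Patch 1 ∪ Patch 2) △ Patch 3| = 30 + 16 − 12 = 34.00.

34.00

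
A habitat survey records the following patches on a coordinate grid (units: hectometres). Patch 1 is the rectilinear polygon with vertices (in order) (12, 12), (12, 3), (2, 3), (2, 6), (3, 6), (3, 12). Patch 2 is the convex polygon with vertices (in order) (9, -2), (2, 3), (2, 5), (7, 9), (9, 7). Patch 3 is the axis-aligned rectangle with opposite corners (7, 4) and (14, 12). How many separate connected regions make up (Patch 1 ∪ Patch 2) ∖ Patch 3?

(Patch 1 ∪ Patch 2) ∖ Patch 3 is a single connected region.

1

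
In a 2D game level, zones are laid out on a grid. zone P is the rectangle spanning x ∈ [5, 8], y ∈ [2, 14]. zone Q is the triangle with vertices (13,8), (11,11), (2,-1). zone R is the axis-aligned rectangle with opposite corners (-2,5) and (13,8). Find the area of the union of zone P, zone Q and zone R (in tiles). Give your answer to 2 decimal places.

81.60

By inclusion–exclusion:
Individual areas: |zone P| = 36, |zone Q| = 25.5, |zone R| = 45.
|zone P∩zone Q| = 6.7727.
|zone P∩zone R|: x∈[5,8], y∈[5,8] → 3·3 = 9.
|zone Q∩zone R| = 10.625.
|zone P∩zone Q∩zone R| = 1.5.
|zone P ∪ zone Q ∪ zone R| = 106.5 − 26.3977 + 1.5 = 81.60.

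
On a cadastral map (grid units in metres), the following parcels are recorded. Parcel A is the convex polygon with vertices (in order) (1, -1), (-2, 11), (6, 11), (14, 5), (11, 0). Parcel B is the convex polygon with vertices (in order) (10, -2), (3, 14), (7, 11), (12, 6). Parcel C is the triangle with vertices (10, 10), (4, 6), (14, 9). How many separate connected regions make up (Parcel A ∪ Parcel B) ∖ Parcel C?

1

(Parcel A ∪ Parcel B) ∖ Parcel C is a single connected region.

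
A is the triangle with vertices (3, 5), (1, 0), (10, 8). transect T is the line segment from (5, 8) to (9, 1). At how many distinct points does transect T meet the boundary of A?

The segment meets the boundary at (6.684,5.053), (5.984,6.279).

2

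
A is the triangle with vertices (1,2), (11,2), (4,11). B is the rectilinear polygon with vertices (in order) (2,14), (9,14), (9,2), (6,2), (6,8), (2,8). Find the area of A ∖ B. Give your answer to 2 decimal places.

|A| = 45, |A∩B| = 18.4286.
|A ∖ B| = |A| − |A∩B| = 45 − 18.4286 = 26.57.

26.57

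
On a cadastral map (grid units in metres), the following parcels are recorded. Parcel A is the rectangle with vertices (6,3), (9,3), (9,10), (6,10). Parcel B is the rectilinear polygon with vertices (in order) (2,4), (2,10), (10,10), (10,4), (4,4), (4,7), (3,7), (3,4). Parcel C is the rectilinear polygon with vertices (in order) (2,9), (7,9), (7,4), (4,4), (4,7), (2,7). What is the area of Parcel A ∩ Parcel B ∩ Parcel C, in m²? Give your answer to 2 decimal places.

5.00

The intersection is the polygon with vertices (6,4), (6,9), (7,9), (7,4).
By the shoelace formula its area is 5.00.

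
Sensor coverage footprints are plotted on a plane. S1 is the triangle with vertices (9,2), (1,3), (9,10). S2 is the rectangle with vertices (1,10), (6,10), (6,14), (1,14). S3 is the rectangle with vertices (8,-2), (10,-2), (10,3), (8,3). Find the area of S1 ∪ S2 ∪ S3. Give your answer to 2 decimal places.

By inclusion–exclusion:
Individual areas: |S1| = 32, |S2| = 20, |S3| = 10.
|S1∩S2| = 0.
|S1∩S3| = 0.9375.
|S2∩S3| = 0 (no overlap).
|S1∩S2∩S3| = 0.
|S1 ∪ S2 ∪ S3| = 62 − 0.9375 + 0 = 61.06.

61.06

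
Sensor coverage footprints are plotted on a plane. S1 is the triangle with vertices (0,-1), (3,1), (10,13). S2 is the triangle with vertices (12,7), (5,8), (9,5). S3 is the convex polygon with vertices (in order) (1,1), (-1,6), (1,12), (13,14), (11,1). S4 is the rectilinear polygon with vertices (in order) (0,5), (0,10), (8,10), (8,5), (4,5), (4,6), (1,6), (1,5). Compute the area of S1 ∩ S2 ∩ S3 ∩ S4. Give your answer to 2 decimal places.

0.48

The intersection is the polygon with vertices (6.296,7.815), (6.923,7.725), (6.449,6.913), (5.93,7.302).
By the shoelace formula its area is 0.48.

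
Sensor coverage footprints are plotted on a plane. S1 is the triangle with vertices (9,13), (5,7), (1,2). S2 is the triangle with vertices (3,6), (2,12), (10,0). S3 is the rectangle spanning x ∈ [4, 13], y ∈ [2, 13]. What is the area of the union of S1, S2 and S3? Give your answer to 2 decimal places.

By inclusion–exclusion:
Individual areas: |S1| = 2, |S2| = 18, |S3| = 99.
|S1∩S2| = 0.6078.
|S1∩S3| = 1.4375.
|S2∩S3| = 10.5714.
|S1∩S2∩S3| = 0.4792.
|S1 ∪ S2 ∪ S3| = 119 − 12.6167 + 0.4792 = 106.86.

106.86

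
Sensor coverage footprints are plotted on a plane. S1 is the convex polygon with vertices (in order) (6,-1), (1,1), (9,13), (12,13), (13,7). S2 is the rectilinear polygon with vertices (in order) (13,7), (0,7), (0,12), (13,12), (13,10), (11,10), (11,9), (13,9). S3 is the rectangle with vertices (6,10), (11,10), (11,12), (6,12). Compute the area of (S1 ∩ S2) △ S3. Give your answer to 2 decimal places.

|S1 ∩ S2| = 28.
|(S1 ∩ S2) ∩ S3| = 6.6667.
|(S1 ∩ S2) △ S3| = 28 + 10 − 13.3333 = 24.67.

24.67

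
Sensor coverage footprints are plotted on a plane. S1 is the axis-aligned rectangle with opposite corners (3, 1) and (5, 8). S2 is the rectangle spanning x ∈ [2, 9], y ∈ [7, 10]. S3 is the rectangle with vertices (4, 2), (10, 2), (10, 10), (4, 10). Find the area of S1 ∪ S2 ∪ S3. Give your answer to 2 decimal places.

61.00

By inclusion–exclusion:
Individual areas: |S1| = 14, |S2| = 21, |S3| = 48.
|S1∩S2|: x∈[3,5], y∈[7,8] → 2·1 = 2.
|S1∩S3|: x∈[4,5], y∈[2,8] → 1·6 = 6.
|S2∩S3|: x∈[4,9], y∈[7,10] → 5·3 = 15.
|S1∩S2∩S3| = 1.
|S1 ∪ S2 ∪ S3| = 83 − 23 + 1 = 61.00.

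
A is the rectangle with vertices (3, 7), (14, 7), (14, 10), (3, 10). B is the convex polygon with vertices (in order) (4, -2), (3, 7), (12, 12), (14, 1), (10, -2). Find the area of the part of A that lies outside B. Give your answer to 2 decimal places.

12.19

|A| = 33, |A∩B| = 20.8091.
|A ∖ B| = |A| − |A∩B| = 33 − 20.8091 = 12.19.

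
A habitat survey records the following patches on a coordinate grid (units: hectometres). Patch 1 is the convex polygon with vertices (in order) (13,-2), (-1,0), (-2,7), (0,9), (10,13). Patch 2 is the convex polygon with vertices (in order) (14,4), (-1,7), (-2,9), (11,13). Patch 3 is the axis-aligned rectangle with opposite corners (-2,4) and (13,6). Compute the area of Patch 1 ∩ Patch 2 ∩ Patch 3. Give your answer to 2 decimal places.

The intersection is the polygon with vertices (11.708,4.458), (4,6), (11.4,6).
By the shoelace formula its area is 5.70.

5.70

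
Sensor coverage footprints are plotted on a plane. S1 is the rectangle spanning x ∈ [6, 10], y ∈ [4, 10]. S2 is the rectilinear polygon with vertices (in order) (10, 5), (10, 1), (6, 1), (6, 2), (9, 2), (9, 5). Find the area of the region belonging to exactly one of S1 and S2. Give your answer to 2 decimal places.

|S1| = 24, |S2| = 7, |S1∩S2| = 1.
|S1 △ S2| = |S1| + |S2| − 2·|S1∩S2| = 24 + 7 − 2 = 29.00.

29.00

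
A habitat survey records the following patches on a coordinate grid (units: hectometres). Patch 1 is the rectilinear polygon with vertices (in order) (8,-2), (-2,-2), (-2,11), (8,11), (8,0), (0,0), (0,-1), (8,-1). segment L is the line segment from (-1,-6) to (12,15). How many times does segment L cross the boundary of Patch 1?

The segment meets the boundary at (8,8.538), (2.714,0), (2.095,-1), (1.476,-2).

4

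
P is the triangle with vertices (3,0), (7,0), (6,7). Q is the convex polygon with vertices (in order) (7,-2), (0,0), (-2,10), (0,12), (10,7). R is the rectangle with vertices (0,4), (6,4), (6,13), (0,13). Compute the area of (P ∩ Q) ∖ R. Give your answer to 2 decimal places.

12.07

|P ∩ Q| = 14.
|(P ∩ Q) ∩ R| = 1.9286.
|(P ∩ Q) ∖ R| = 14 − 1.9286 = 12.07.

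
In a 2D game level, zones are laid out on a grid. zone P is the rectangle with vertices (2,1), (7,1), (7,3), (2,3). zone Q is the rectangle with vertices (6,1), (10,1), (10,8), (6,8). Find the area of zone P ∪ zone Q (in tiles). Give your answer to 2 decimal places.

By inclusion–exclusion:
Individual areas: |zone P| = 10, |zone Q| = 28.
|zone P∩zone Q|: x∈[6,7], y∈[1,3] → 1·2 = 2.
|zone P ∪ zone Q| = 38 − 2 = 36.00.

36.00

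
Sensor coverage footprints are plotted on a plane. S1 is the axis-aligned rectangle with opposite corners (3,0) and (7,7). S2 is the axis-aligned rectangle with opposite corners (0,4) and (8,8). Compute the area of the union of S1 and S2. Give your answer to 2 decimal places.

48.00

By inclusion–exclusion:
Individual areas: |S1| = 28, |S2| = 32.
|S1∩S2|: x∈[3,7], y∈[4,7] → 4·3 = 12.
|S1 ∪ S2| = 60 − 12 = 48.00.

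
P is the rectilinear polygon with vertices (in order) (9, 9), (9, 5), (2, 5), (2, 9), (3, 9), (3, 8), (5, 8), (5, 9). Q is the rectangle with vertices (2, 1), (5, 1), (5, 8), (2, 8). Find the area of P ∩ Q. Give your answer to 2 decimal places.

9.00

The intersection is the polygon with vertices (2,5), (2,8), (3,8), (5,8), (5,5).
By the shoelace formula its area is 9.00.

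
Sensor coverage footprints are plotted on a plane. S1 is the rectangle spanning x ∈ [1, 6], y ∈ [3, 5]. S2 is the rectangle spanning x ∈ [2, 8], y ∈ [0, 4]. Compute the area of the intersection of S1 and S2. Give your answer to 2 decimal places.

4.00

|S1∩S2|: x∈[2,6], y∈[3,4] → 4·1 = 4.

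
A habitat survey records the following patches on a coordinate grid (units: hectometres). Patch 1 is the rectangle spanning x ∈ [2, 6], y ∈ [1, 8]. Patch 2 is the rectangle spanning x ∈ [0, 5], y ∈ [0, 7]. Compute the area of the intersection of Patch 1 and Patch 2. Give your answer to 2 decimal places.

|Patch 1∩Patch 2|: x∈[2,5], y∈[1,7] → 3·6 = 18.

18.00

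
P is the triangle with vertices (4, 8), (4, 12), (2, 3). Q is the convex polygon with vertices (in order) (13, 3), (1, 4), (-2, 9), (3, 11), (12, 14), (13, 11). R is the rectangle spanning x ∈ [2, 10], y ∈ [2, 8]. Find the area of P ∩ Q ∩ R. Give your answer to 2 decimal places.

The intersection is the polygon with vertices (2.355,3.887), (2.2,3.9), (3.111,8), (4,8).
By the shoelace formula its area is 2.15.

2.15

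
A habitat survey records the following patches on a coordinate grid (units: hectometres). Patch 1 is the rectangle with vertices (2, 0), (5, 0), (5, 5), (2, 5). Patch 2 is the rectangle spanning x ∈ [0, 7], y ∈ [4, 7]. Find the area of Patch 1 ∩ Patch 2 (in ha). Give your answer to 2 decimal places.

|Patch 1∩Patch 2|: x∈[2,5], y∈[4,5] → 3·1 = 3.

3.00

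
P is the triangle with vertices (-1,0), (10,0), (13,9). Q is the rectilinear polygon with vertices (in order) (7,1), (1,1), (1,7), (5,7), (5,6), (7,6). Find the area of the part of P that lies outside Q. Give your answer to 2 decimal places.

|P| = 49.5, |P∩Q| = 13.2857.
|P ∖ Q| = |P| − |P∩Q| = 49.5 − 13.2857 = 36.21.

36.21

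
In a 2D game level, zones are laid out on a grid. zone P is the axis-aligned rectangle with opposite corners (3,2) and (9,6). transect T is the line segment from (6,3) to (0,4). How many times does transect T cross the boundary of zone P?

1

The segment meets the boundary at (3,3.5).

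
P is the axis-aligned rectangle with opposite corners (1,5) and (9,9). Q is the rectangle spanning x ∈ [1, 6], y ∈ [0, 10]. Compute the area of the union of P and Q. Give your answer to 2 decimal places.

62.00

By inclusion–exclusion:
Individual areas: |P| = 32, |Q| = 50.
|P∩Q|: x∈[1,6], y∈[5,9] → 5·4 = 20.
|P ∪ Q| = 82 − 20 = 62.00.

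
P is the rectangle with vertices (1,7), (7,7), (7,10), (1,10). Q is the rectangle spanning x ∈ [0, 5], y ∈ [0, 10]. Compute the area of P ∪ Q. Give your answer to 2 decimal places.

By inclusion–exclusion:
Individual areas: |P| = 18, |Q| = 50.
|P∩Q|: x∈[1,5], y∈[7,10] → 4·3 = 12.
|P ∪ Q| = 68 − 12 = 56.00.

56.00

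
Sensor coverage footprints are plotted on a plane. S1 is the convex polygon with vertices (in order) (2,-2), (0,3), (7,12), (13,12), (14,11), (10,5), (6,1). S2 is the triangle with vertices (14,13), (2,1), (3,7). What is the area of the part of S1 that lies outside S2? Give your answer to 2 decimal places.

63.43

|S1| = 93, |S1∩S2| = 29.5674.
|S1 ∖ S2| = |S1| − |S1∩S2| = 93 − 29.5674 = 63.43.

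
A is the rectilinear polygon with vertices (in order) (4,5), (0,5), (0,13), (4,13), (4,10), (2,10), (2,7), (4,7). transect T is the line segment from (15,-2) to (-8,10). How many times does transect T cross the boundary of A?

The segment meets the boundary at (0,5.826), (1.583,5).

2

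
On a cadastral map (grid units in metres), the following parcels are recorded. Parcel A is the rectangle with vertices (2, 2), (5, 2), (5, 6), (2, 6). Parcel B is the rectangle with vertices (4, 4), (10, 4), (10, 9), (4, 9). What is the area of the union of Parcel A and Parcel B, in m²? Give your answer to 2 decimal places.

By inclusion–exclusion:
Individual areas: |Parcel A| = 12, |Parcel B| = 30.
|Parcel A∩Parcel B|: x∈[4,5], y∈[4,6] → 1·2 = 2.
|Parcel A ∪ Parcel B| = 42 − 2 = 40.00.

40.00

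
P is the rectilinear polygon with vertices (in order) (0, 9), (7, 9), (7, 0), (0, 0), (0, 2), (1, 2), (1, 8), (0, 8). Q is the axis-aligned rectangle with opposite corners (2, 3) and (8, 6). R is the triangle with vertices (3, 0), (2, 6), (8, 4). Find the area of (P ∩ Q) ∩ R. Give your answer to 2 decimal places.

The region (P ∩ Q) ∩ R is the polygon with vertices (2.5,3), (2,6), (7,4.333), (7,3.2), (6.75,3).
By the shoelace formula its area is 10.06.

10.06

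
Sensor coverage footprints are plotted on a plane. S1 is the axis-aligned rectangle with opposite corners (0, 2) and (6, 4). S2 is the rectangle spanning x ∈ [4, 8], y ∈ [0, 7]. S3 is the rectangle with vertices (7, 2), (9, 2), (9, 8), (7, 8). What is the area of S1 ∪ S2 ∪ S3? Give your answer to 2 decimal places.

By inclusion–exclusion:
Individual areas: |S1| = 12, |S2| = 28, |S3| = 12.
|S1∩S2|: x∈[4,6], y∈[2,4] → 2·2 = 4.
|S1∩S3| = 0 (no overlap).
|S2∩S3|: x∈[7,8], y∈[2,7] → 1·5 = 5.
|S1∩S2∩S3| = 0.
|S1 ∪ S2 ∪ S3| = 52 − 9 + 0 = 43.00.

43.00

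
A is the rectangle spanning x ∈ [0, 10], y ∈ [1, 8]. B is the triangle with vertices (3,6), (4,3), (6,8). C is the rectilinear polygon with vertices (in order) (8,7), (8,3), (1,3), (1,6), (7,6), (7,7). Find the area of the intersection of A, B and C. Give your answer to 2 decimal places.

The intersection is the polygon with vertices (3,6), (5.2,6), (4,3).
By the shoelace formula its area is 3.30.

3.30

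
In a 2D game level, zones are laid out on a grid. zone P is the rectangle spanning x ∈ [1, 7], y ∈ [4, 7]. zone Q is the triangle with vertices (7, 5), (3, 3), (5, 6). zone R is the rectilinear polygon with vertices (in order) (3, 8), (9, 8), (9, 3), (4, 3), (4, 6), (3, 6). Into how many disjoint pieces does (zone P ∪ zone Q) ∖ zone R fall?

(zone P ∪ zone Q) ∖ zone R is a single connected region.

1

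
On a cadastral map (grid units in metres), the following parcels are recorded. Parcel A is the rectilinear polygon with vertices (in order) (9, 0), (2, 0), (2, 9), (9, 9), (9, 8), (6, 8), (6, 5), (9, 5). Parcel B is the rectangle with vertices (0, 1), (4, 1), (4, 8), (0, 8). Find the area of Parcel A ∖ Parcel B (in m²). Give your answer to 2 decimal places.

40.00

|Parcel A| = 54, |Parcel A∩Parcel B| = 14.
|Parcel A ∖ Parcel B| = |Parcel A| − |Parcel A∩Parcel B| = 54 − 14 = 40.00.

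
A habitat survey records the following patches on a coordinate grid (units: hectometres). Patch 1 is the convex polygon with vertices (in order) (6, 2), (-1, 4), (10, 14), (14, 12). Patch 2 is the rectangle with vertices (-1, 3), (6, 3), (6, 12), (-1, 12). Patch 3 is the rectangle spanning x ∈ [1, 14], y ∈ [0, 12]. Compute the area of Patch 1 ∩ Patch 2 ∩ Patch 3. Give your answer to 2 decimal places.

The intersection is the polygon with vertices (6,10.364), (6,3), (2.5,3), (1,3.429), (1,5.818).
By the shoelace formula its area is 25.13.

25.13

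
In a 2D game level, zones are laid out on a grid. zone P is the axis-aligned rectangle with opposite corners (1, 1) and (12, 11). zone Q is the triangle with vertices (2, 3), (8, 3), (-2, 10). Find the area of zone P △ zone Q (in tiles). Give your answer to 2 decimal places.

|zone P| = 110, |zone Q| = 21, |zone P∩zone Q| = 16.275.
|zone P △ zone Q| = |zone P| + |zone Q| − 2·|zone P∩zone Q| = 110 + 21 − 32.55 = 98.45.

98.45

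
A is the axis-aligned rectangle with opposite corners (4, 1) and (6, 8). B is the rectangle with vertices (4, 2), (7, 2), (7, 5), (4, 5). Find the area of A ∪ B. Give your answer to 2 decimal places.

By inclusion–exclusion:
Individual areas: |A| = 14, |B| = 9.
|A∩B|: x∈[4,6], y∈[2,5] → 2·3 = 6.
|A ∪ B| = 23 − 6 = 17.00.

17.00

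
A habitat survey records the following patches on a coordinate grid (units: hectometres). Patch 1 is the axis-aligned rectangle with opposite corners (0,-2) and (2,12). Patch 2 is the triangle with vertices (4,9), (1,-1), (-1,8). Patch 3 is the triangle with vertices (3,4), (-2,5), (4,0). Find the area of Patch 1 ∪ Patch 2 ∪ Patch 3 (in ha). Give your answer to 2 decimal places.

By inclusion–exclusion:
Individual areas: |Patch 1| = 28, |Patch 2| = 23.5, |Patch 3| = 9.5.
|Patch 1∩Patch 2| = 14.8833.
|Patch 1∩Patch 3| = 3.8.
|Patch 2∩Patch 3| = 4.3767.
|Patch 1∩Patch 2∩Patch 3| = 3.7429.
|Patch 1 ∪ Patch 2 ∪ Patch 3| = 61 − 23.06 + 3.7429 = 41.68.

41.68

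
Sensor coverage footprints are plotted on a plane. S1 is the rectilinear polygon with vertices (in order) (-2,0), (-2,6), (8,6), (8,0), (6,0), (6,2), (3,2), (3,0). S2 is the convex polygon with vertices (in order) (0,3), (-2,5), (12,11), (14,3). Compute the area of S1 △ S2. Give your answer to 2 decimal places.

|S1| = 54, |S2| = 76, |S1∩S2| = 26.8333.
|S1 △ S2| = |S1| + |S2| − 2·|S1∩S2| = 54 + 76 − 53.6667 = 76.33.

76.33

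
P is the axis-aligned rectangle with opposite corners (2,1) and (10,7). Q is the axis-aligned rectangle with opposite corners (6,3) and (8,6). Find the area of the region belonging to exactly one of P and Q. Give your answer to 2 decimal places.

42.00

|P∩Q|: x∈[6,8], y∈[3,6] → 2·3 = 6.
|P △ Q| = |P| + |Q| − 2·|P∩Q| = 48 + 6 − 12 = 42.00.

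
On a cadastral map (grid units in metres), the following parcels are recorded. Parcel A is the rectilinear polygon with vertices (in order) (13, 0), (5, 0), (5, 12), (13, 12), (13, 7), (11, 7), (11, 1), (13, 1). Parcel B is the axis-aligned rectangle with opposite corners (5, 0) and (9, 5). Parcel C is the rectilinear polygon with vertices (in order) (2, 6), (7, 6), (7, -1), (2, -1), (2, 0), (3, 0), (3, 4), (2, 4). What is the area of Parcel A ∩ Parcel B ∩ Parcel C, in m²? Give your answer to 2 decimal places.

The intersection is the polygon with vertices (5,5), (7,5), (7,0), (5,0).
By the shoelace formula its area is 10.00.

10.00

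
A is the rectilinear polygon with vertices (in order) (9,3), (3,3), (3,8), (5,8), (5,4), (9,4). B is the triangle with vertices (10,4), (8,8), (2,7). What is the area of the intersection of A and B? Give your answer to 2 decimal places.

The intersection is the polygon with vertices (3,7.167), (5,7.5), (5,5.875), (3,6.625).
By the shoelace formula its area is 2.17.

2.17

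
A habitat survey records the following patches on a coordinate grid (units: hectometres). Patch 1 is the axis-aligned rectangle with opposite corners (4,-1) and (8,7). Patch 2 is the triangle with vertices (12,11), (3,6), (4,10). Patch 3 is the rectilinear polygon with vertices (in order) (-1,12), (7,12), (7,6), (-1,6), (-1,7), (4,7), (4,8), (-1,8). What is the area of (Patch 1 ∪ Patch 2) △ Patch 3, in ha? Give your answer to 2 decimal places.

|Patch 1 ∪ Patch 2| = 47.3222.
|(Patch 1 ∪ Patch 2) ∩ Patch 3| = 12.3153.
|(Patch 1 ∪ Patch 2) △ Patch 3| = 47.3222 + 43 − 24.6306 = 65.69.

65.69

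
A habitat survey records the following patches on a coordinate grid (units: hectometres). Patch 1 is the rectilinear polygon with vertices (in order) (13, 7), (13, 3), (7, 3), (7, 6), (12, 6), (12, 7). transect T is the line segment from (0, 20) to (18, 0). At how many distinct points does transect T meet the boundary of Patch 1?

2

The segment meets the boundary at (13,5.556), (12,6.667).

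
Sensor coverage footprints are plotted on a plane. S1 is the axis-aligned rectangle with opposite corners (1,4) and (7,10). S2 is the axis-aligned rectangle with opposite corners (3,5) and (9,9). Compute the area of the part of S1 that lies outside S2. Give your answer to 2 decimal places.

|S1∩S2|: x∈[3,7], y∈[5,9] → 4·4 = 16.
|S1| = 36.
|S1 ∖ S2| = |S1| − |S1∩S2| = 36 − 16 = 20.00.

20.00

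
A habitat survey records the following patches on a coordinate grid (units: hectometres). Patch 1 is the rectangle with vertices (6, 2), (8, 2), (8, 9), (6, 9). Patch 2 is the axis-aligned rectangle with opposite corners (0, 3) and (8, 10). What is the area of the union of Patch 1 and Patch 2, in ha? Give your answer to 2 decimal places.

By inclusion–exclusion:
Individual areas: |Patch 1| = 14, |Patch 2| = 56.
|Patch 1∩Patch 2|: x∈[6,8], y∈[3,9] → 2·6 = 12.
|Patch 1 ∪ Patch 2| = 70 − 12 = 58.00.

58.00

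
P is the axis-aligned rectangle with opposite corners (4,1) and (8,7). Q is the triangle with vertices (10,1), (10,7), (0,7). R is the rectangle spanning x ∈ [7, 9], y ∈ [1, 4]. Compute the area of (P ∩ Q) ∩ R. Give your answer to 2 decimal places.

1.50

The region (P ∩ Q) ∩ R is the polygon with vertices (7,2.8), (7,4), (8,4), (8,2.2).
By the shoelace formula its area is 1.50.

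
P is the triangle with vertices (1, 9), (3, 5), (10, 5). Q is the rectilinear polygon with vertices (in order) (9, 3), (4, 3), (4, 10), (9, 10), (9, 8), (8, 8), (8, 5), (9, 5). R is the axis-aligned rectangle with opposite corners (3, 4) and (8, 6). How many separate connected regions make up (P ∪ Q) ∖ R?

(P ∪ Q) ∖ R splits into 2 disjoint pieces (area 23, area 6.8889).

2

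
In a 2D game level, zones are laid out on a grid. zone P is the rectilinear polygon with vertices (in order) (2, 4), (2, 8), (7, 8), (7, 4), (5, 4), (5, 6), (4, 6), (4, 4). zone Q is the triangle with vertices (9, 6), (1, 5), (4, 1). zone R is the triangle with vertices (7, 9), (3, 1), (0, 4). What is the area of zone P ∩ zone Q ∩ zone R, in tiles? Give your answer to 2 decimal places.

2.57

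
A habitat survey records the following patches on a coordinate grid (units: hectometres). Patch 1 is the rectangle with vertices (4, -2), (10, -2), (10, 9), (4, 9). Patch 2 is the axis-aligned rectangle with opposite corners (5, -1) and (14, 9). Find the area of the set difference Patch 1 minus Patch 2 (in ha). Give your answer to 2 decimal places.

16.00

|Patch 1∩Patch 2|: x∈[5,10], y∈[-1,9] → 5·10 = 50.
|Patch 1| = 66.
|Patch 1 ∖ Patch 2| = |Patch 1| − |Patch 1∩Patch 2| = 66 − 50 = 16.00.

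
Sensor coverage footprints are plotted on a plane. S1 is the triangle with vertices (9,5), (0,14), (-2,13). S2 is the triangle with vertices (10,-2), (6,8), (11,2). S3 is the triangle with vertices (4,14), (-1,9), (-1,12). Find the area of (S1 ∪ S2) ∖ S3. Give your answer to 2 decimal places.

|S1 ∪ S2| = 25.9808.
|(S1 ∪ S2) ∩ S3| = 2.7182.
|(S1 ∪ S2) ∖ S3| = 25.9808 − 2.7182 = 23.26.

23.26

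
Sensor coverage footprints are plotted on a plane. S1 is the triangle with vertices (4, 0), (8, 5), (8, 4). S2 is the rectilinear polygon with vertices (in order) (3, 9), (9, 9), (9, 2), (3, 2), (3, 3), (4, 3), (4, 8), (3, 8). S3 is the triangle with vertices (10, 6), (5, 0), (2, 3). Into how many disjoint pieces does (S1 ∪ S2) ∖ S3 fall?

(S1 ∪ S2) ∖ S3 splits into 3 disjoint pieces (area 22.5625, area 3.2667, area 0.0278).

3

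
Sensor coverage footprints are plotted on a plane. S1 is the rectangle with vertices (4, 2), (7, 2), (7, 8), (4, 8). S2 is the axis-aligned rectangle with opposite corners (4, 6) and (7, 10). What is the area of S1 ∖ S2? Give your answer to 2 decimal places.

12.00

|S1∩S2|: x∈[4,7], y∈[6,8] → 3·2 = 6.
|S1| = 18.
|S1 ∖ S2| = |S1| − |S1∩S2| = 18 − 6 = 12.00.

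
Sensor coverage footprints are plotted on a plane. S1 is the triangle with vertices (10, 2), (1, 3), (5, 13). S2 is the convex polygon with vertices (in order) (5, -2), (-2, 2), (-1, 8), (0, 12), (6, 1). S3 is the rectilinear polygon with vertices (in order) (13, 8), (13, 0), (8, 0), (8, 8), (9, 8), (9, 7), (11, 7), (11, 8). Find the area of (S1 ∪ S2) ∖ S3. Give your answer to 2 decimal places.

|S1 ∪ S2| = 92.515.
|(S1 ∪ S2) ∩ S3| = 4.1778.
|(S1 ∪ S2) ∖ S3| = 92.515 − 4.1778 = 88.34.

88.34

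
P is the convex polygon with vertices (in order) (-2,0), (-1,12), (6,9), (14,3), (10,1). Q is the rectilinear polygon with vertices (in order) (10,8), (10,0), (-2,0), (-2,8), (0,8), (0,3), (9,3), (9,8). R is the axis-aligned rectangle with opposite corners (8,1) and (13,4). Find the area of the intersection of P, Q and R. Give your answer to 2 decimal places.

The intersection is the polygon with vertices (9,3), (9,4), (10,4), (10,1), (8,1), (8,3).
By the shoelace formula its area is 5.00.

5.00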